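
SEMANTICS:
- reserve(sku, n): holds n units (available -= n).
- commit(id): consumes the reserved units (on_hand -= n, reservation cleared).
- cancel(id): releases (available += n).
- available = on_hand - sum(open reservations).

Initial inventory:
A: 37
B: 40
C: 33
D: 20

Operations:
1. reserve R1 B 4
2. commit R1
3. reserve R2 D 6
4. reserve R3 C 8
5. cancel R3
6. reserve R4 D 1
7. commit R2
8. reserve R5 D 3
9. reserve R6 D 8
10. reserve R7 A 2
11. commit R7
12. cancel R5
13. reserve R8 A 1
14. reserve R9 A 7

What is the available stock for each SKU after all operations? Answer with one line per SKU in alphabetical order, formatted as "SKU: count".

Answer: A: 27
B: 36
C: 33
D: 5

Derivation:
Step 1: reserve R1 B 4 -> on_hand[A=37 B=40 C=33 D=20] avail[A=37 B=36 C=33 D=20] open={R1}
Step 2: commit R1 -> on_hand[A=37 B=36 C=33 D=20] avail[A=37 B=36 C=33 D=20] open={}
Step 3: reserve R2 D 6 -> on_hand[A=37 B=36 C=33 D=20] avail[A=37 B=36 C=33 D=14] open={R2}
Step 4: reserve R3 C 8 -> on_hand[A=37 B=36 C=33 D=20] avail[A=37 B=36 C=25 D=14] open={R2,R3}
Step 5: cancel R3 -> on_hand[A=37 B=36 C=33 D=20] avail[A=37 B=36 C=33 D=14] open={R2}
Step 6: reserve R4 D 1 -> on_hand[A=37 B=36 C=33 D=20] avail[A=37 B=36 C=33 D=13] open={R2,R4}
Step 7: commit R2 -> on_hand[A=37 B=36 C=33 D=14] avail[A=37 B=36 C=33 D=13] open={R4}
Step 8: reserve R5 D 3 -> on_hand[A=37 B=36 C=33 D=14] avail[A=37 B=36 C=33 D=10] open={R4,R5}
Step 9: reserve R6 D 8 -> on_hand[A=37 B=36 C=33 D=14] avail[A=37 B=36 C=33 D=2] open={R4,R5,R6}
Step 10: reserve R7 A 2 -> on_hand[A=37 B=36 C=33 D=14] avail[A=35 B=36 C=33 D=2] open={R4,R5,R6,R7}
Step 11: commit R7 -> on_hand[A=35 B=36 C=33 D=14] avail[A=35 B=36 C=33 D=2] open={R4,R5,R6}
Step 12: cancel R5 -> on_hand[A=35 B=36 C=33 D=14] avail[A=35 B=36 C=33 D=5] open={R4,R6}
Step 13: reserve R8 A 1 -> on_hand[A=35 B=36 C=33 D=14] avail[A=34 B=36 C=33 D=5] open={R4,R6,R8}
Step 14: reserve R9 A 7 -> on_hand[A=35 B=36 C=33 D=14] avail[A=27 B=36 C=33 D=5] open={R4,R6,R8,R9}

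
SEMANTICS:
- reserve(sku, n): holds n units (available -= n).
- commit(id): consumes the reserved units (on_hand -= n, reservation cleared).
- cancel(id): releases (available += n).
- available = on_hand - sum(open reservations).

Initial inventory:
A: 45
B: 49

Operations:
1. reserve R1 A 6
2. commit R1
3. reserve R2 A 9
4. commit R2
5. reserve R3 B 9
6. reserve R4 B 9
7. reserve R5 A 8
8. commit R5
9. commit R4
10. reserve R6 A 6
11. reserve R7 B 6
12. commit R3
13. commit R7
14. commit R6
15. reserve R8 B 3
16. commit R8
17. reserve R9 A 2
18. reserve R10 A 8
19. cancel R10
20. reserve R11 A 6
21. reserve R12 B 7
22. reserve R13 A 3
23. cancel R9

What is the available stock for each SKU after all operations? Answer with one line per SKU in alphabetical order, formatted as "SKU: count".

Step 1: reserve R1 A 6 -> on_hand[A=45 B=49] avail[A=39 B=49] open={R1}
Step 2: commit R1 -> on_hand[A=39 B=49] avail[A=39 B=49] open={}
Step 3: reserve R2 A 9 -> on_hand[A=39 B=49] avail[A=30 B=49] open={R2}
Step 4: commit R2 -> on_hand[A=30 B=49] avail[A=30 B=49] open={}
Step 5: reserve R3 B 9 -> on_hand[A=30 B=49] avail[A=30 B=40] open={R3}
Step 6: reserve R4 B 9 -> on_hand[A=30 B=49] avail[A=30 B=31] open={R3,R4}
Step 7: reserve R5 A 8 -> on_hand[A=30 B=49] avail[A=22 B=31] open={R3,R4,R5}
Step 8: commit R5 -> on_hand[A=22 B=49] avail[A=22 B=31] open={R3,R4}
Step 9: commit R4 -> on_hand[A=22 B=40] avail[A=22 B=31] open={R3}
Step 10: reserve R6 A 6 -> on_hand[A=22 B=40] avail[A=16 B=31] open={R3,R6}
Step 11: reserve R7 B 6 -> on_hand[A=22 B=40] avail[A=16 B=25] open={R3,R6,R7}
Step 12: commit R3 -> on_hand[A=22 B=31] avail[A=16 B=25] open={R6,R7}
Step 13: commit R7 -> on_hand[A=22 B=25] avail[A=16 B=25] open={R6}
Step 14: commit R6 -> on_hand[A=16 B=25] avail[A=16 B=25] open={}
Step 15: reserve R8 B 3 -> on_hand[A=16 B=25] avail[A=16 B=22] open={R8}
Step 16: commit R8 -> on_hand[A=16 B=22] avail[A=16 B=22] open={}
Step 17: reserve R9 A 2 -> on_hand[A=16 B=22] avail[A=14 B=22] open={R9}
Step 18: reserve R10 A 8 -> on_hand[A=16 B=22] avail[A=6 B=22] open={R10,R9}
Step 19: cancel R10 -> on_hand[A=16 B=22] avail[A=14 B=22] open={R9}
Step 20: reserve R11 A 6 -> on_hand[A=16 B=22] avail[A=8 B=22] open={R11,R9}
Step 21: reserve R12 B 7 -> on_hand[A=16 B=22] avail[A=8 B=15] open={R11,R12,R9}
Step 22: reserve R13 A 3 -> on_hand[A=16 B=22] avail[A=5 B=15] open={R11,R12,R13,R9}
Step 23: cancel R9 -> on_hand[A=16 B=22] avail[A=7 B=15] open={R11,R12,R13}

Answer: A: 7
B: 15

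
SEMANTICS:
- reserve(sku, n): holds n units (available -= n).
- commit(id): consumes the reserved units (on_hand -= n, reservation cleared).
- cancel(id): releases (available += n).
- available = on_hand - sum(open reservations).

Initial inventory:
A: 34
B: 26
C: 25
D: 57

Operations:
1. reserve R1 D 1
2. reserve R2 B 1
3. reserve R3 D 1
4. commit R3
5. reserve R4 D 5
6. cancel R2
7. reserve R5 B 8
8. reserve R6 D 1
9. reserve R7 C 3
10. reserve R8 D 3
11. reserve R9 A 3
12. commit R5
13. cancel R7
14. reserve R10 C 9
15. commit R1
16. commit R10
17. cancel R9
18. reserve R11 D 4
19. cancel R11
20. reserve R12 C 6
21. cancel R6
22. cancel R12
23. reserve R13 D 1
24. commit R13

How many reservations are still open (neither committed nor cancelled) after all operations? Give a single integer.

Answer: 2

Derivation:
Step 1: reserve R1 D 1 -> on_hand[A=34 B=26 C=25 D=57] avail[A=34 B=26 C=25 D=56] open={R1}
Step 2: reserve R2 B 1 -> on_hand[A=34 B=26 C=25 D=57] avail[A=34 B=25 C=25 D=56] open={R1,R2}
Step 3: reserve R3 D 1 -> on_hand[A=34 B=26 C=25 D=57] avail[A=34 B=25 C=25 D=55] open={R1,R2,R3}
Step 4: commit R3 -> on_hand[A=34 B=26 C=25 D=56] avail[A=34 B=25 C=25 D=55] open={R1,R2}
Step 5: reserve R4 D 5 -> on_hand[A=34 B=26 C=25 D=56] avail[A=34 B=25 C=25 D=50] open={R1,R2,R4}
Step 6: cancel R2 -> on_hand[A=34 B=26 C=25 D=56] avail[A=34 B=26 C=25 D=50] open={R1,R4}
Step 7: reserve R5 B 8 -> on_hand[A=34 B=26 C=25 D=56] avail[A=34 B=18 C=25 D=50] open={R1,R4,R5}
Step 8: reserve R6 D 1 -> on_hand[A=34 B=26 C=25 D=56] avail[A=34 B=18 C=25 D=49] open={R1,R4,R5,R6}
Step 9: reserve R7 C 3 -> on_hand[A=34 B=26 C=25 D=56] avail[A=34 B=18 C=22 D=49] open={R1,R4,R5,R6,R7}
Step 10: reserve R8 D 3 -> on_hand[A=34 B=26 C=25 D=56] avail[A=34 B=18 C=22 D=46] open={R1,R4,R5,R6,R7,R8}
Step 11: reserve R9 A 3 -> on_hand[A=34 B=26 C=25 D=56] avail[A=31 B=18 C=22 D=46] open={R1,R4,R5,R6,R7,R8,R9}
Step 12: commit R5 -> on_hand[A=34 B=18 C=25 D=56] avail[A=31 B=18 C=22 D=46] open={R1,R4,R6,R7,R8,R9}
Step 13: cancel R7 -> on_hand[A=34 B=18 C=25 D=56] avail[A=31 B=18 C=25 D=46] open={R1,R4,R6,R8,R9}
Step 14: reserve R10 C 9 -> on_hand[A=34 B=18 C=25 D=56] avail[A=31 B=18 C=16 D=46] open={R1,R10,R4,R6,R8,R9}
Step 15: commit R1 -> on_hand[A=34 B=18 C=25 D=55] avail[A=31 B=18 C=16 D=46] open={R10,R4,R6,R8,R9}
Step 16: commit R10 -> on_hand[A=34 B=18 C=16 D=55] avail[A=31 B=18 C=16 D=46] open={R4,R6,R8,R9}
Step 17: cancel R9 -> on_hand[A=34 B=18 C=16 D=55] avail[A=34 B=18 C=16 D=46] open={R4,R6,R8}
Step 18: reserve R11 D 4 -> on_hand[A=34 B=18 C=16 D=55] avail[A=34 B=18 C=16 D=42] open={R11,R4,R6,R8}
Step 19: cancel R11 -> on_hand[A=34 B=18 C=16 D=55] avail[A=34 B=18 C=16 D=46] open={R4,R6,R8}
Step 20: reserve R12 C 6 -> on_hand[A=34 B=18 C=16 D=55] avail[A=34 B=18 C=10 D=46] open={R12,R4,R6,R8}
Step 21: cancel R6 -> on_hand[A=34 B=18 C=16 D=55] avail[A=34 B=18 C=10 D=47] open={R12,R4,R8}
Step 22: cancel R12 -> on_hand[A=34 B=18 C=16 D=55] avail[A=34 B=18 C=16 D=47] open={R4,R8}
Step 23: reserve R13 D 1 -> on_hand[A=34 B=18 C=16 D=55] avail[A=34 B=18 C=16 D=46] open={R13,R4,R8}
Step 24: commit R13 -> on_hand[A=34 B=18 C=16 D=54] avail[A=34 B=18 C=16 D=46] open={R4,R8}
Open reservations: ['R4', 'R8'] -> 2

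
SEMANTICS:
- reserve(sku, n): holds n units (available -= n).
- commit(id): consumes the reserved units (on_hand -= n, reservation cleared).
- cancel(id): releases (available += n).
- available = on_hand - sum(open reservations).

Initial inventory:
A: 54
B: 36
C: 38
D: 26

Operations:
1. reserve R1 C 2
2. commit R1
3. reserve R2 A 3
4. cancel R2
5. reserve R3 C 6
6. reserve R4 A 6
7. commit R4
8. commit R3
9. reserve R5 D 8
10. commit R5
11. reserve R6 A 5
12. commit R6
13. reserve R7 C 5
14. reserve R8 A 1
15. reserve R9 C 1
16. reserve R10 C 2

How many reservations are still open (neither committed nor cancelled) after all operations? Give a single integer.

Step 1: reserve R1 C 2 -> on_hand[A=54 B=36 C=38 D=26] avail[A=54 B=36 C=36 D=26] open={R1}
Step 2: commit R1 -> on_hand[A=54 B=36 C=36 D=26] avail[A=54 B=36 C=36 D=26] open={}
Step 3: reserve R2 A 3 -> on_hand[A=54 B=36 C=36 D=26] avail[A=51 B=36 C=36 D=26] open={R2}
Step 4: cancel R2 -> on_hand[A=54 B=36 C=36 D=26] avail[A=54 B=36 C=36 D=26] open={}
Step 5: reserve R3 C 6 -> on_hand[A=54 B=36 C=36 D=26] avail[A=54 B=36 C=30 D=26] open={R3}
Step 6: reserve R4 A 6 -> on_hand[A=54 B=36 C=36 D=26] avail[A=48 B=36 C=30 D=26] open={R3,R4}
Step 7: commit R4 -> on_hand[A=48 B=36 C=36 D=26] avail[A=48 B=36 C=30 D=26] open={R3}
Step 8: commit R3 -> on_hand[A=48 B=36 C=30 D=26] avail[A=48 B=36 C=30 D=26] open={}
Step 9: reserve R5 D 8 -> on_hand[A=48 B=36 C=30 D=26] avail[A=48 B=36 C=30 D=18] open={R5}
Step 10: commit R5 -> on_hand[A=48 B=36 C=30 D=18] avail[A=48 B=36 C=30 D=18] open={}
Step 11: reserve R6 A 5 -> on_hand[A=48 B=36 C=30 D=18] avail[A=43 B=36 C=30 D=18] open={R6}
Step 12: commit R6 -> on_hand[A=43 B=36 C=30 D=18] avail[A=43 B=36 C=30 D=18] open={}
Step 13: reserve R7 C 5 -> on_hand[A=43 B=36 C=30 D=18] avail[A=43 B=36 C=25 D=18] open={R7}
Step 14: reserve R8 A 1 -> on_hand[A=43 B=36 C=30 D=18] avail[A=42 B=36 C=25 D=18] open={R7,R8}
Step 15: reserve R9 C 1 -> on_hand[A=43 B=36 C=30 D=18] avail[A=42 B=36 C=24 D=18] open={R7,R8,R9}
Step 16: reserve R10 C 2 -> on_hand[A=43 B=36 C=30 D=18] avail[A=42 B=36 C=22 D=18] open={R10,R7,R8,R9}
Open reservations: ['R10', 'R7', 'R8', 'R9'] -> 4

Answer: 4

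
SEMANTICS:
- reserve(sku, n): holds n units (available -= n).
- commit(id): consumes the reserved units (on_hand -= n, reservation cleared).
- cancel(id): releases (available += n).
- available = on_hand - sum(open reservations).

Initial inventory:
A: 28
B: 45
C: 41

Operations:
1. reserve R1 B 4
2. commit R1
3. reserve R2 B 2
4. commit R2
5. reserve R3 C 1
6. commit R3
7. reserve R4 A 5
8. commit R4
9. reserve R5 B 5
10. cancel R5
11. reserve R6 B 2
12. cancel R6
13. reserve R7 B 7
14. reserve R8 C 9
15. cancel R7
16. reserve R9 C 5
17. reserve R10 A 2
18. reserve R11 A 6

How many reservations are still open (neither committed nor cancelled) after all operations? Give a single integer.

Step 1: reserve R1 B 4 -> on_hand[A=28 B=45 C=41] avail[A=28 B=41 C=41] open={R1}
Step 2: commit R1 -> on_hand[A=28 B=41 C=41] avail[A=28 B=41 C=41] open={}
Step 3: reserve R2 B 2 -> on_hand[A=28 B=41 C=41] avail[A=28 B=39 C=41] open={R2}
Step 4: commit R2 -> on_hand[A=28 B=39 C=41] avail[A=28 B=39 C=41] open={}
Step 5: reserve R3 C 1 -> on_hand[A=28 B=39 C=41] avail[A=28 B=39 C=40] open={R3}
Step 6: commit R3 -> on_hand[A=28 B=39 C=40] avail[A=28 B=39 C=40] open={}
Step 7: reserve R4 A 5 -> on_hand[A=28 B=39 C=40] avail[A=23 B=39 C=40] open={R4}
Step 8: commit R4 -> on_hand[A=23 B=39 C=40] avail[A=23 B=39 C=40] open={}
Step 9: reserve R5 B 5 -> on_hand[A=23 B=39 C=40] avail[A=23 B=34 C=40] open={R5}
Step 10: cancel R5 -> on_hand[A=23 B=39 C=40] avail[A=23 B=39 C=40] open={}
Step 11: reserve R6 B 2 -> on_hand[A=23 B=39 C=40] avail[A=23 B=37 C=40] open={R6}
Step 12: cancel R6 -> on_hand[A=23 B=39 C=40] avail[A=23 B=39 C=40] open={}
Step 13: reserve R7 B 7 -> on_hand[A=23 B=39 C=40] avail[A=23 B=32 C=40] open={R7}
Step 14: reserve R8 C 9 -> on_hand[A=23 B=39 C=40] avail[A=23 B=32 C=31] open={R7,R8}
Step 15: cancel R7 -> on_hand[A=23 B=39 C=40] avail[A=23 B=39 C=31] open={R8}
Step 16: reserve R9 C 5 -> on_hand[A=23 B=39 C=40] avail[A=23 B=39 C=26] open={R8,R9}
Step 17: reserve R10 A 2 -> on_hand[A=23 B=39 C=40] avail[A=21 B=39 C=26] open={R10,R8,R9}
Step 18: reserve R11 A 6 -> on_hand[A=23 B=39 C=40] avail[A=15 B=39 C=26] open={R10,R11,R8,R9}
Open reservations: ['R10', 'R11', 'R8', 'R9'] -> 4

Answer: 4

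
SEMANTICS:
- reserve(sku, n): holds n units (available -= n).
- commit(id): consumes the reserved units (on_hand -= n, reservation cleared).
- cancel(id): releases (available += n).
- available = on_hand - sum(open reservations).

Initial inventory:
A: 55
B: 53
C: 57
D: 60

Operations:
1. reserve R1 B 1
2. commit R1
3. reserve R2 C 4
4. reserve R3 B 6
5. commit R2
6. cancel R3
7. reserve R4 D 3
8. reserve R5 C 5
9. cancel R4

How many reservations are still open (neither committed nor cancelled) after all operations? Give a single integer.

Step 1: reserve R1 B 1 -> on_hand[A=55 B=53 C=57 D=60] avail[A=55 B=52 C=57 D=60] open={R1}
Step 2: commit R1 -> on_hand[A=55 B=52 C=57 D=60] avail[A=55 B=52 C=57 D=60] open={}
Step 3: reserve R2 C 4 -> on_hand[A=55 B=52 C=57 D=60] avail[A=55 B=52 C=53 D=60] open={R2}
Step 4: reserve R3 B 6 -> on_hand[A=55 B=52 C=57 D=60] avail[A=55 B=46 C=53 D=60] open={R2,R3}
Step 5: commit R2 -> on_hand[A=55 B=52 C=53 D=60] avail[A=55 B=46 C=53 D=60] open={R3}
Step 6: cancel R3 -> on_hand[A=55 B=52 C=53 D=60] avail[A=55 B=52 C=53 D=60] open={}
Step 7: reserve R4 D 3 -> on_hand[A=55 B=52 C=53 D=60] avail[A=55 B=52 C=53 D=57] open={R4}
Step 8: reserve R5 C 5 -> on_hand[A=55 B=52 C=53 D=60] avail[A=55 B=52 C=48 D=57] open={R4,R5}
Step 9: cancel R4 -> on_hand[A=55 B=52 C=53 D=60] avail[A=55 B=52 C=48 D=60] open={R5}
Open reservations: ['R5'] -> 1

Answer: 1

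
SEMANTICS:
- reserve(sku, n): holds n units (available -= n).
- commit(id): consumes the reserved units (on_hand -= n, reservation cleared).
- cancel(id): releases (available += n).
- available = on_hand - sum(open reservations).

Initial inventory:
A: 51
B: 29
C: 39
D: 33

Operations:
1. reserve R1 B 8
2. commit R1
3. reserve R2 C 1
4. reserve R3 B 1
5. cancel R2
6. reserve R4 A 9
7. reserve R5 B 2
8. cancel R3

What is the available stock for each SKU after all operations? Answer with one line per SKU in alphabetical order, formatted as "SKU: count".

Answer: A: 42
B: 19
C: 39
D: 33

Derivation:
Step 1: reserve R1 B 8 -> on_hand[A=51 B=29 C=39 D=33] avail[A=51 B=21 C=39 D=33] open={R1}
Step 2: commit R1 -> on_hand[A=51 B=21 C=39 D=33] avail[A=51 B=21 C=39 D=33] open={}
Step 3: reserve R2 C 1 -> on_hand[A=51 B=21 C=39 D=33] avail[A=51 B=21 C=38 D=33] open={R2}
Step 4: reserve R3 B 1 -> on_hand[A=51 B=21 C=39 D=33] avail[A=51 B=20 C=38 D=33] open={R2,R3}
Step 5: cancel R2 -> on_hand[A=51 B=21 C=39 D=33] avail[A=51 B=20 C=39 D=33] open={R3}
Step 6: reserve R4 A 9 -> on_hand[A=51 B=21 C=39 D=33] avail[A=42 B=20 C=39 D=33] open={R3,R4}
Step 7: reserve R5 B 2 -> on_hand[A=51 B=21 C=39 D=33] avail[A=42 B=18 C=39 D=33] open={R3,R4,R5}
Step 8: cancel R3 -> on_hand[A=51 B=21 C=39 D=33] avail[A=42 B=19 C=39 D=33] open={R4,R5}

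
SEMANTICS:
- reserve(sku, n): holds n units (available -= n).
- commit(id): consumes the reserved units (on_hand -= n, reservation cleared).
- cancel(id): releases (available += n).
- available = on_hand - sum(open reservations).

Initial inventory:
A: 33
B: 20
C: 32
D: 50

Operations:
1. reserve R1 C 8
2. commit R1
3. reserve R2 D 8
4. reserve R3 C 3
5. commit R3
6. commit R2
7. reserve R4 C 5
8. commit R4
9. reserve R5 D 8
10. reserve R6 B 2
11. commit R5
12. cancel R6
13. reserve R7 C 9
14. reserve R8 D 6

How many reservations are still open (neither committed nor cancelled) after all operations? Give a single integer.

Step 1: reserve R1 C 8 -> on_hand[A=33 B=20 C=32 D=50] avail[A=33 B=20 C=24 D=50] open={R1}
Step 2: commit R1 -> on_hand[A=33 B=20 C=24 D=50] avail[A=33 B=20 C=24 D=50] open={}
Step 3: reserve R2 D 8 -> on_hand[A=33 B=20 C=24 D=50] avail[A=33 B=20 C=24 D=42] open={R2}
Step 4: reserve R3 C 3 -> on_hand[A=33 B=20 C=24 D=50] avail[A=33 B=20 C=21 D=42] open={R2,R3}
Step 5: commit R3 -> on_hand[A=33 B=20 C=21 D=50] avail[A=33 B=20 C=21 D=42] open={R2}
Step 6: commit R2 -> on_hand[A=33 B=20 C=21 D=42] avail[A=33 B=20 C=21 D=42] open={}
Step 7: reserve R4 C 5 -> on_hand[A=33 B=20 C=21 D=42] avail[A=33 B=20 C=16 D=42] open={R4}
Step 8: commit R4 -> on_hand[A=33 B=20 C=16 D=42] avail[A=33 B=20 C=16 D=42] open={}
Step 9: reserve R5 D 8 -> on_hand[A=33 B=20 C=16 D=42] avail[A=33 B=20 C=16 D=34] open={R5}
Step 10: reserve R6 B 2 -> on_hand[A=33 B=20 C=16 D=42] avail[A=33 B=18 C=16 D=34] open={R5,R6}
Step 11: commit R5 -> on_hand[A=33 B=20 C=16 D=34] avail[A=33 B=18 C=16 D=34] open={R6}
Step 12: cancel R6 -> on_hand[A=33 B=20 C=16 D=34] avail[A=33 B=20 C=16 D=34] open={}
Step 13: reserve R7 C 9 -> on_hand[A=33 B=20 C=16 D=34] avail[A=33 B=20 C=7 D=34] open={R7}
Step 14: reserve R8 D 6 -> on_hand[A=33 B=20 C=16 D=34] avail[A=33 B=20 C=7 D=28] open={R7,R8}
Open reservations: ['R7', 'R8'] -> 2

Answer: 2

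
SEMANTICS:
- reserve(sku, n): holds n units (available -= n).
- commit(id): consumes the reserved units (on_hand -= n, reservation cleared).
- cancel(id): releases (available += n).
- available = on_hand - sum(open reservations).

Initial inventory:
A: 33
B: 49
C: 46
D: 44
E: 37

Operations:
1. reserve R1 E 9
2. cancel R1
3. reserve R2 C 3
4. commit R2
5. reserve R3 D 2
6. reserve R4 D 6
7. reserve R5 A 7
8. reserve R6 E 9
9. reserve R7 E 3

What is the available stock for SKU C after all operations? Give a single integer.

Answer: 43

Derivation:
Step 1: reserve R1 E 9 -> on_hand[A=33 B=49 C=46 D=44 E=37] avail[A=33 B=49 C=46 D=44 E=28] open={R1}
Step 2: cancel R1 -> on_hand[A=33 B=49 C=46 D=44 E=37] avail[A=33 B=49 C=46 D=44 E=37] open={}
Step 3: reserve R2 C 3 -> on_hand[A=33 B=49 C=46 D=44 E=37] avail[A=33 B=49 C=43 D=44 E=37] open={R2}
Step 4: commit R2 -> on_hand[A=33 B=49 C=43 D=44 E=37] avail[A=33 B=49 C=43 D=44 E=37] open={}
Step 5: reserve R3 D 2 -> on_hand[A=33 B=49 C=43 D=44 E=37] avail[A=33 B=49 C=43 D=42 E=37] open={R3}
Step 6: reserve R4 D 6 -> on_hand[A=33 B=49 C=43 D=44 E=37] avail[A=33 B=49 C=43 D=36 E=37] open={R3,R4}
Step 7: reserve R5 A 7 -> on_hand[A=33 B=49 C=43 D=44 E=37] avail[A=26 B=49 C=43 D=36 E=37] open={R3,R4,R5}
Step 8: reserve R6 E 9 -> on_hand[A=33 B=49 C=43 D=44 E=37] avail[A=26 B=49 C=43 D=36 E=28] open={R3,R4,R5,R6}
Step 9: reserve R7 E 3 -> on_hand[A=33 B=49 C=43 D=44 E=37] avail[A=26 B=49 C=43 D=36 E=25] open={R3,R4,R5,R6,R7}
Final available[C] = 43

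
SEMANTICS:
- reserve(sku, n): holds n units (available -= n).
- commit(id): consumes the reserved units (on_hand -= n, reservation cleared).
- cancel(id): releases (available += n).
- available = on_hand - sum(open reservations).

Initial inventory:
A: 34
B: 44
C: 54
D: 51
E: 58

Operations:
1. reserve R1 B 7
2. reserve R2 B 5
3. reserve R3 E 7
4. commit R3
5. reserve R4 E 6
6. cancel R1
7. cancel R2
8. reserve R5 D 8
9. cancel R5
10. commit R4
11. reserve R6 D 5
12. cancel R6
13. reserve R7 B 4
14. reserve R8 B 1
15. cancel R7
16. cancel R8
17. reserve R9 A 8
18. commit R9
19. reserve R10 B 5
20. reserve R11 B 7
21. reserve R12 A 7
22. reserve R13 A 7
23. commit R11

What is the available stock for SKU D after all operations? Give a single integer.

Step 1: reserve R1 B 7 -> on_hand[A=34 B=44 C=54 D=51 E=58] avail[A=34 B=37 C=54 D=51 E=58] open={R1}
Step 2: reserve R2 B 5 -> on_hand[A=34 B=44 C=54 D=51 E=58] avail[A=34 B=32 C=54 D=51 E=58] open={R1,R2}
Step 3: reserve R3 E 7 -> on_hand[A=34 B=44 C=54 D=51 E=58] avail[A=34 B=32 C=54 D=51 E=51] open={R1,R2,R3}
Step 4: commit R3 -> on_hand[A=34 B=44 C=54 D=51 E=51] avail[A=34 B=32 C=54 D=51 E=51] open={R1,R2}
Step 5: reserve R4 E 6 -> on_hand[A=34 B=44 C=54 D=51 E=51] avail[A=34 B=32 C=54 D=51 E=45] open={R1,R2,R4}
Step 6: cancel R1 -> on_hand[A=34 B=44 C=54 D=51 E=51] avail[A=34 B=39 C=54 D=51 E=45] open={R2,R4}
Step 7: cancel R2 -> on_hand[A=34 B=44 C=54 D=51 E=51] avail[A=34 B=44 C=54 D=51 E=45] open={R4}
Step 8: reserve R5 D 8 -> on_hand[A=34 B=44 C=54 D=51 E=51] avail[A=34 B=44 C=54 D=43 E=45] open={R4,R5}
Step 9: cancel R5 -> on_hand[A=34 B=44 C=54 D=51 E=51] avail[A=34 B=44 C=54 D=51 E=45] open={R4}
Step 10: commit R4 -> on_hand[A=34 B=44 C=54 D=51 E=45] avail[A=34 B=44 C=54 D=51 E=45] open={}
Step 11: reserve R6 D 5 -> on_hand[A=34 B=44 C=54 D=51 E=45] avail[A=34 B=44 C=54 D=46 E=45] open={R6}
Step 12: cancel R6 -> on_hand[A=34 B=44 C=54 D=51 E=45] avail[A=34 B=44 C=54 D=51 E=45] open={}
Step 13: reserve R7 B 4 -> on_hand[A=34 B=44 C=54 D=51 E=45] avail[A=34 B=40 C=54 D=51 E=45] open={R7}
Step 14: reserve R8 B 1 -> on_hand[A=34 B=44 C=54 D=51 E=45] avail[A=34 B=39 C=54 D=51 E=45] open={R7,R8}
Step 15: cancel R7 -> on_hand[A=34 B=44 C=54 D=51 E=45] avail[A=34 B=43 C=54 D=51 E=45] open={R8}
Step 16: cancel R8 -> on_hand[A=34 B=44 C=54 D=51 E=45] avail[A=34 B=44 C=54 D=51 E=45] open={}
Step 17: reserve R9 A 8 -> on_hand[A=34 B=44 C=54 D=51 E=45] avail[A=26 B=44 C=54 D=51 E=45] open={R9}
Step 18: commit R9 -> on_hand[A=26 B=44 C=54 D=51 E=45] avail[A=26 B=44 C=54 D=51 E=45] open={}
Step 19: reserve R10 B 5 -> on_hand[A=26 B=44 C=54 D=51 E=45] avail[A=26 B=39 C=54 D=51 E=45] open={R10}
Step 20: reserve R11 B 7 -> on_hand[A=26 B=44 C=54 D=51 E=45] avail[A=26 B=32 C=54 D=51 E=45] open={R10,R11}
Step 21: reserve R12 A 7 -> on_hand[A=26 B=44 C=54 D=51 E=45] avail[A=19 B=32 C=54 D=51 E=45] open={R10,R11,R12}
Step 22: reserve R13 A 7 -> on_hand[A=26 B=44 C=54 D=51 E=45] avail[A=12 B=32 C=54 D=51 E=45] open={R10,R11,R12,R13}
Step 23: commit R11 -> on_hand[A=26 B=37 C=54 D=51 E=45] avail[A=12 B=32 C=54 D=51 E=45] open={R10,R12,R13}
Final available[D] = 51

Answer: 51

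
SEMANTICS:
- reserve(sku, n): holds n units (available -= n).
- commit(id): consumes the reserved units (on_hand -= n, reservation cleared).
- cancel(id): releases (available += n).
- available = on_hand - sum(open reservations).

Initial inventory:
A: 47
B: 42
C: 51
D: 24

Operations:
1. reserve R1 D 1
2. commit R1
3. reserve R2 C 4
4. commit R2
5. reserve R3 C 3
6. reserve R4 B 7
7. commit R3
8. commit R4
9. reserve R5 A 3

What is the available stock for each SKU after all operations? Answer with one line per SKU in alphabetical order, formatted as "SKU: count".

Step 1: reserve R1 D 1 -> on_hand[A=47 B=42 C=51 D=24] avail[A=47 B=42 C=51 D=23] open={R1}
Step 2: commit R1 -> on_hand[A=47 B=42 C=51 D=23] avail[A=47 B=42 C=51 D=23] open={}
Step 3: reserve R2 C 4 -> on_hand[A=47 B=42 C=51 D=23] avail[A=47 B=42 C=47 D=23] open={R2}
Step 4: commit R2 -> on_hand[A=47 B=42 C=47 D=23] avail[A=47 B=42 C=47 D=23] open={}
Step 5: reserve R3 C 3 -> on_hand[A=47 B=42 C=47 D=23] avail[A=47 B=42 C=44 D=23] open={R3}
Step 6: reserve R4 B 7 -> on_hand[A=47 B=42 C=47 D=23] avail[A=47 B=35 C=44 D=23] open={R3,R4}
Step 7: commit R3 -> on_hand[A=47 B=42 C=44 D=23] avail[A=47 B=35 C=44 D=23] open={R4}
Step 8: commit R4 -> on_hand[A=47 B=35 C=44 D=23] avail[A=47 B=35 C=44 D=23] open={}
Step 9: reserve R5 A 3 -> on_hand[A=47 B=35 C=44 D=23] avail[A=44 B=35 C=44 D=23] open={R5}

Answer: A: 44
B: 35
C: 44
D: 23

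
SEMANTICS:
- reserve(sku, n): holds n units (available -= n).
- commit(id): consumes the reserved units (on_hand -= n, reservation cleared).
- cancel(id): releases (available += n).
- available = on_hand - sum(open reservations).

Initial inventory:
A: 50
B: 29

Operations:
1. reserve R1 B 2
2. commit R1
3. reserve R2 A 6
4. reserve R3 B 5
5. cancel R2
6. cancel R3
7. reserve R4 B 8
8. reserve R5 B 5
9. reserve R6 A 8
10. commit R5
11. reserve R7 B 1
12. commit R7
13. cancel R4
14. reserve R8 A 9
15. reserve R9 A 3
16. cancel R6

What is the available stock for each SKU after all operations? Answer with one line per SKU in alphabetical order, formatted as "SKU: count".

Step 1: reserve R1 B 2 -> on_hand[A=50 B=29] avail[A=50 B=27] open={R1}
Step 2: commit R1 -> on_hand[A=50 B=27] avail[A=50 B=27] open={}
Step 3: reserve R2 A 6 -> on_hand[A=50 B=27] avail[A=44 B=27] open={R2}
Step 4: reserve R3 B 5 -> on_hand[A=50 B=27] avail[A=44 B=22] open={R2,R3}
Step 5: cancel R2 -> on_hand[A=50 B=27] avail[A=50 B=22] open={R3}
Step 6: cancel R3 -> on_hand[A=50 B=27] avail[A=50 B=27] open={}
Step 7: reserve R4 B 8 -> on_hand[A=50 B=27] avail[A=50 B=19] open={R4}
Step 8: reserve R5 B 5 -> on_hand[A=50 B=27] avail[A=50 B=14] open={R4,R5}
Step 9: reserve R6 A 8 -> on_hand[A=50 B=27] avail[A=42 B=14] open={R4,R5,R6}
Step 10: commit R5 -> on_hand[A=50 B=22] avail[A=42 B=14] open={R4,R6}
Step 11: reserve R7 B 1 -> on_hand[A=50 B=22] avail[A=42 B=13] open={R4,R6,R7}
Step 12: commit R7 -> on_hand[A=50 B=21] avail[A=42 B=13] open={R4,R6}
Step 13: cancel R4 -> on_hand[A=50 B=21] avail[A=42 B=21] open={R6}
Step 14: reserve R8 A 9 -> on_hand[A=50 B=21] avail[A=33 B=21] open={R6,R8}
Step 15: reserve R9 A 3 -> on_hand[A=50 B=21] avail[A=30 B=21] open={R6,R8,R9}
Step 16: cancel R6 -> on_hand[A=50 B=21] avail[A=38 B=21] open={R8,R9}

Answer: A: 38
B: 21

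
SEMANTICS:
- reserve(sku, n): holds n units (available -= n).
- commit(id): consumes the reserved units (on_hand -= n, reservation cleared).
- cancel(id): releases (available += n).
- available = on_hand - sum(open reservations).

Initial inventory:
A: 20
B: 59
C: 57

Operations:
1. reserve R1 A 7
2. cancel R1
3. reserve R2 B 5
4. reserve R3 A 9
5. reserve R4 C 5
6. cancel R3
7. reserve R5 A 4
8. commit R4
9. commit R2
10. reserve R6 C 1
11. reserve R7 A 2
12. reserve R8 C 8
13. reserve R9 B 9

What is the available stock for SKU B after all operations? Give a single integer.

Step 1: reserve R1 A 7 -> on_hand[A=20 B=59 C=57] avail[A=13 B=59 C=57] open={R1}
Step 2: cancel R1 -> on_hand[A=20 B=59 C=57] avail[A=20 B=59 C=57] open={}
Step 3: reserve R2 B 5 -> on_hand[A=20 B=59 C=57] avail[A=20 B=54 C=57] open={R2}
Step 4: reserve R3 A 9 -> on_hand[A=20 B=59 C=57] avail[A=11 B=54 C=57] open={R2,R3}
Step 5: reserve R4 C 5 -> on_hand[A=20 B=59 C=57] avail[A=11 B=54 C=52] open={R2,R3,R4}
Step 6: cancel R3 -> on_hand[A=20 B=59 C=57] avail[A=20 B=54 C=52] open={R2,R4}
Step 7: reserve R5 A 4 -> on_hand[A=20 B=59 C=57] avail[A=16 B=54 C=52] open={R2,R4,R5}
Step 8: commit R4 -> on_hand[A=20 B=59 C=52] avail[A=16 B=54 C=52] open={R2,R5}
Step 9: commit R2 -> on_hand[A=20 B=54 C=52] avail[A=16 B=54 C=52] open={R5}
Step 10: reserve R6 C 1 -> on_hand[A=20 B=54 C=52] avail[A=16 B=54 C=51] open={R5,R6}
Step 11: reserve R7 A 2 -> on_hand[A=20 B=54 C=52] avail[A=14 B=54 C=51] open={R5,R6,R7}
Step 12: reserve R8 C 8 -> on_hand[A=20 B=54 C=52] avail[A=14 B=54 C=43] open={R5,R6,R7,R8}
Step 13: reserve R9 B 9 -> on_hand[A=20 B=54 C=52] avail[A=14 B=45 C=43] open={R5,R6,R7,R8,R9}
Final available[B] = 45

Answer: 45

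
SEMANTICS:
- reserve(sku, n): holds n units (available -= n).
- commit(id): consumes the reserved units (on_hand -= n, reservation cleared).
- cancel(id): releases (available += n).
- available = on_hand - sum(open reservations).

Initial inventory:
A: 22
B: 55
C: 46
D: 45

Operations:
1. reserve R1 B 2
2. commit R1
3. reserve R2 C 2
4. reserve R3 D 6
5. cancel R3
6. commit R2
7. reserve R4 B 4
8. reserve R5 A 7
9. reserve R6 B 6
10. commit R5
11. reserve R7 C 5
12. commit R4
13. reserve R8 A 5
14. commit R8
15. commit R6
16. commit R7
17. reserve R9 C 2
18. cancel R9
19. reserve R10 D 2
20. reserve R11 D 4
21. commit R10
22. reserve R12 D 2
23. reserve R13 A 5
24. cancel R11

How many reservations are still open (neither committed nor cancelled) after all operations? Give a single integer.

Step 1: reserve R1 B 2 -> on_hand[A=22 B=55 C=46 D=45] avail[A=22 B=53 C=46 D=45] open={R1}
Step 2: commit R1 -> on_hand[A=22 B=53 C=46 D=45] avail[A=22 B=53 C=46 D=45] open={}
Step 3: reserve R2 C 2 -> on_hand[A=22 B=53 C=46 D=45] avail[A=22 B=53 C=44 D=45] open={R2}
Step 4: reserve R3 D 6 -> on_hand[A=22 B=53 C=46 D=45] avail[A=22 B=53 C=44 D=39] open={R2,R3}
Step 5: cancel R3 -> on_hand[A=22 B=53 C=46 D=45] avail[A=22 B=53 C=44 D=45] open={R2}
Step 6: commit R2 -> on_hand[A=22 B=53 C=44 D=45] avail[A=22 B=53 C=44 D=45] open={}
Step 7: reserve R4 B 4 -> on_hand[A=22 B=53 C=44 D=45] avail[A=22 B=49 C=44 D=45] open={R4}
Step 8: reserve R5 A 7 -> on_hand[A=22 B=53 C=44 D=45] avail[A=15 B=49 C=44 D=45] open={R4,R5}
Step 9: reserve R6 B 6 -> on_hand[A=22 B=53 C=44 D=45] avail[A=15 B=43 C=44 D=45] open={R4,R5,R6}
Step 10: commit R5 -> on_hand[A=15 B=53 C=44 D=45] avail[A=15 B=43 C=44 D=45] open={R4,R6}
Step 11: reserve R7 C 5 -> on_hand[A=15 B=53 C=44 D=45] avail[A=15 B=43 C=39 D=45] open={R4,R6,R7}
Step 12: commit R4 -> on_hand[A=15 B=49 C=44 D=45] avail[A=15 B=43 C=39 D=45] open={R6,R7}
Step 13: reserve R8 A 5 -> on_hand[A=15 B=49 C=44 D=45] avail[A=10 B=43 C=39 D=45] open={R6,R7,R8}
Step 14: commit R8 -> on_hand[A=10 B=49 C=44 D=45] avail[A=10 B=43 C=39 D=45] open={R6,R7}
Step 15: commit R6 -> on_hand[A=10 B=43 C=44 D=45] avail[A=10 B=43 C=39 D=45] open={R7}
Step 16: commit R7 -> on_hand[A=10 B=43 C=39 D=45] avail[A=10 B=43 C=39 D=45] open={}
Step 17: reserve R9 C 2 -> on_hand[A=10 B=43 C=39 D=45] avail[A=10 B=43 C=37 D=45] open={R9}
Step 18: cancel R9 -> on_hand[A=10 B=43 C=39 D=45] avail[A=10 B=43 C=39 D=45] open={}
Step 19: reserve R10 D 2 -> on_hand[A=10 B=43 C=39 D=45] avail[A=10 B=43 C=39 D=43] open={R10}
Step 20: reserve R11 D 4 -> on_hand[A=10 B=43 C=39 D=45] avail[A=10 B=43 C=39 D=39] open={R10,R11}
Step 21: commit R10 -> on_hand[A=10 B=43 C=39 D=43] avail[A=10 B=43 C=39 D=39] open={R11}
Step 22: reserve R12 D 2 -> on_hand[A=10 B=43 C=39 D=43] avail[A=10 B=43 C=39 D=37] open={R11,R12}
Step 23: reserve R13 A 5 -> on_hand[A=10 B=43 C=39 D=43] avail[A=5 B=43 C=39 D=37] open={R11,R12,R13}
Step 24: cancel R11 -> on_hand[A=10 B=43 C=39 D=43] avail[A=5 B=43 C=39 D=41] open={R12,R13}
Open reservations: ['R12', 'R13'] -> 2

Answer: 2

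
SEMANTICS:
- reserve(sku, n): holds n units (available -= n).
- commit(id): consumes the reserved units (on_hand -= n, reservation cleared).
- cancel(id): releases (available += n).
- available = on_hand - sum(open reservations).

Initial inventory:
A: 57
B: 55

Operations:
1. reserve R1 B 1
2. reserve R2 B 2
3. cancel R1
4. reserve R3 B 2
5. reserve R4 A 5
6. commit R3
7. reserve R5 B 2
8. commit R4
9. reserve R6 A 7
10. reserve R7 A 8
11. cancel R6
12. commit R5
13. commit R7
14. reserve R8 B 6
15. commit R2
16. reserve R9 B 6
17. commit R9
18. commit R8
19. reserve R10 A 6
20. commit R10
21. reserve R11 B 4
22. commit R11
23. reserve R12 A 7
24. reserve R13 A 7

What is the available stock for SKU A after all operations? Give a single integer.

Step 1: reserve R1 B 1 -> on_hand[A=57 B=55] avail[A=57 B=54] open={R1}
Step 2: reserve R2 B 2 -> on_hand[A=57 B=55] avail[A=57 B=52] open={R1,R2}
Step 3: cancel R1 -> on_hand[A=57 B=55] avail[A=57 B=53] open={R2}
Step 4: reserve R3 B 2 -> on_hand[A=57 B=55] avail[A=57 B=51] open={R2,R3}
Step 5: reserve R4 A 5 -> on_hand[A=57 B=55] avail[A=52 B=51] open={R2,R3,R4}
Step 6: commit R3 -> on_hand[A=57 B=53] avail[A=52 B=51] open={R2,R4}
Step 7: reserve R5 B 2 -> on_hand[A=57 B=53] avail[A=52 B=49] open={R2,R4,R5}
Step 8: commit R4 -> on_hand[A=52 B=53] avail[A=52 B=49] open={R2,R5}
Step 9: reserve R6 A 7 -> on_hand[A=52 B=53] avail[A=45 B=49] open={R2,R5,R6}
Step 10: reserve R7 A 8 -> on_hand[A=52 B=53] avail[A=37 B=49] open={R2,R5,R6,R7}
Step 11: cancel R6 -> on_hand[A=52 B=53] avail[A=44 B=49] open={R2,R5,R7}
Step 12: commit R5 -> on_hand[A=52 B=51] avail[A=44 B=49] open={R2,R7}
Step 13: commit R7 -> on_hand[A=44 B=51] avail[A=44 B=49] open={R2}
Step 14: reserve R8 B 6 -> on_hand[A=44 B=51] avail[A=44 B=43] open={R2,R8}
Step 15: commit R2 -> on_hand[A=44 B=49] avail[A=44 B=43] open={R8}
Step 16: reserve R9 B 6 -> on_hand[A=44 B=49] avail[A=44 B=37] open={R8,R9}
Step 17: commit R9 -> on_hand[A=44 B=43] avail[A=44 B=37] open={R8}
Step 18: commit R8 -> on_hand[A=44 B=37] avail[A=44 B=37] open={}
Step 19: reserve R10 A 6 -> on_hand[A=44 B=37] avail[A=38 B=37] open={R10}
Step 20: commit R10 -> on_hand[A=38 B=37] avail[A=38 B=37] open={}
Step 21: reserve R11 B 4 -> on_hand[A=38 B=37] avail[A=38 B=33] open={R11}
Step 22: commit R11 -> on_hand[A=38 B=33] avail[A=38 B=33] open={}
Step 23: reserve R12 A 7 -> on_hand[A=38 B=33] avail[A=31 B=33] open={R12}
Step 24: reserve R13 A 7 -> on_hand[A=38 B=33] avail[A=24 B=33] open={R12,R13}
Final available[A] = 24

Answer: 24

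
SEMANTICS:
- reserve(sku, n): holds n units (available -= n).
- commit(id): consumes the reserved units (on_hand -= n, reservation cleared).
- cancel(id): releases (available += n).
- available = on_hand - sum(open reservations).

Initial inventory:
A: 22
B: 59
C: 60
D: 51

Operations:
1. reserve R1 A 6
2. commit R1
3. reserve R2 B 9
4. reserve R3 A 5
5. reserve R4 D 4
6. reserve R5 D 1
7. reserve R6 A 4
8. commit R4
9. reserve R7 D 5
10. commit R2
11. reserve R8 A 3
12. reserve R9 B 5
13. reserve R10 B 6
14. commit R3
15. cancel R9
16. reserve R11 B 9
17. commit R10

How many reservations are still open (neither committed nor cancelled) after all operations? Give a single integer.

Step 1: reserve R1 A 6 -> on_hand[A=22 B=59 C=60 D=51] avail[A=16 B=59 C=60 D=51] open={R1}
Step 2: commit R1 -> on_hand[A=16 B=59 C=60 D=51] avail[A=16 B=59 C=60 D=51] open={}
Step 3: reserve R2 B 9 -> on_hand[A=16 B=59 C=60 D=51] avail[A=16 B=50 C=60 D=51] open={R2}
Step 4: reserve R3 A 5 -> on_hand[A=16 B=59 C=60 D=51] avail[A=11 B=50 C=60 D=51] open={R2,R3}
Step 5: reserve R4 D 4 -> on_hand[A=16 B=59 C=60 D=51] avail[A=11 B=50 C=60 D=47] open={R2,R3,R4}
Step 6: reserve R5 D 1 -> on_hand[A=16 B=59 C=60 D=51] avail[A=11 B=50 C=60 D=46] open={R2,R3,R4,R5}
Step 7: reserve R6 A 4 -> on_hand[A=16 B=59 C=60 D=51] avail[A=7 B=50 C=60 D=46] open={R2,R3,R4,R5,R6}
Step 8: commit R4 -> on_hand[A=16 B=59 C=60 D=47] avail[A=7 B=50 C=60 D=46] open={R2,R3,R5,R6}
Step 9: reserve R7 D 5 -> on_hand[A=16 B=59 C=60 D=47] avail[A=7 B=50 C=60 D=41] open={R2,R3,R5,R6,R7}
Step 10: commit R2 -> on_hand[A=16 B=50 C=60 D=47] avail[A=7 B=50 C=60 D=41] open={R3,R5,R6,R7}
Step 11: reserve R8 A 3 -> on_hand[A=16 B=50 C=60 D=47] avail[A=4 B=50 C=60 D=41] open={R3,R5,R6,R7,R8}
Step 12: reserve R9 B 5 -> on_hand[A=16 B=50 C=60 D=47] avail[A=4 B=45 C=60 D=41] open={R3,R5,R6,R7,R8,R9}
Step 13: reserve R10 B 6 -> on_hand[A=16 B=50 C=60 D=47] avail[A=4 B=39 C=60 D=41] open={R10,R3,R5,R6,R7,R8,R9}
Step 14: commit R3 -> on_hand[A=11 B=50 C=60 D=47] avail[A=4 B=39 C=60 D=41] open={R10,R5,R6,R7,R8,R9}
Step 15: cancel R9 -> on_hand[A=11 B=50 C=60 D=47] avail[A=4 B=44 C=60 D=41] open={R10,R5,R6,R7,R8}
Step 16: reserve R11 B 9 -> on_hand[A=11 B=50 C=60 D=47] avail[A=4 B=35 C=60 D=41] open={R10,R11,R5,R6,R7,R8}
Step 17: commit R10 -> on_hand[A=11 B=44 C=60 D=47] avail[A=4 B=35 C=60 D=41] open={R11,R5,R6,R7,R8}
Open reservations: ['R11', 'R5', 'R6', 'R7', 'R8'] -> 5

Answer: 5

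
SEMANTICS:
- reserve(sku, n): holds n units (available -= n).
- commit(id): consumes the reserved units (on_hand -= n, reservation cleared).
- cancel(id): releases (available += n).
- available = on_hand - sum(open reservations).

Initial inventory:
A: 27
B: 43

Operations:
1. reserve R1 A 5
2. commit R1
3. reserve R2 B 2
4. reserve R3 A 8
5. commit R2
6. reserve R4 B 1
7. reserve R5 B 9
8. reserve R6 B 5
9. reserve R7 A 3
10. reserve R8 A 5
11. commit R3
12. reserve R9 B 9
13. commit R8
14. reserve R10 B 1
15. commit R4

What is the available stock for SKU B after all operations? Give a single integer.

Step 1: reserve R1 A 5 -> on_hand[A=27 B=43] avail[A=22 B=43] open={R1}
Step 2: commit R1 -> on_hand[A=22 B=43] avail[A=22 B=43] open={}
Step 3: reserve R2 B 2 -> on_hand[A=22 B=43] avail[A=22 B=41] open={R2}
Step 4: reserve R3 A 8 -> on_hand[A=22 B=43] avail[A=14 B=41] open={R2,R3}
Step 5: commit R2 -> on_hand[A=22 B=41] avail[A=14 B=41] open={R3}
Step 6: reserve R4 B 1 -> on_hand[A=22 B=41] avail[A=14 B=40] open={R3,R4}
Step 7: reserve R5 B 9 -> on_hand[A=22 B=41] avail[A=14 B=31] open={R3,R4,R5}
Step 8: reserve R6 B 5 -> on_hand[A=22 B=41] avail[A=14 B=26] open={R3,R4,R5,R6}
Step 9: reserve R7 A 3 -> on_hand[A=22 B=41] avail[A=11 B=26] open={R3,R4,R5,R6,R7}
Step 10: reserve R8 A 5 -> on_hand[A=22 B=41] avail[A=6 B=26] open={R3,R4,R5,R6,R7,R8}
Step 11: commit R3 -> on_hand[A=14 B=41] avail[A=6 B=26] open={R4,R5,R6,R7,R8}
Step 12: reserve R9 B 9 -> on_hand[A=14 B=41] avail[A=6 B=17] open={R4,R5,R6,R7,R8,R9}
Step 13: commit R8 -> on_hand[A=9 B=41] avail[A=6 B=17] open={R4,R5,R6,R7,R9}
Step 14: reserve R10 B 1 -> on_hand[A=9 B=41] avail[A=6 B=16] open={R10,R4,R5,R6,R7,R9}
Step 15: commit R4 -> on_hand[A=9 B=40] avail[A=6 B=16] open={R10,R5,R6,R7,R9}
Final available[B] = 16

Answer: 16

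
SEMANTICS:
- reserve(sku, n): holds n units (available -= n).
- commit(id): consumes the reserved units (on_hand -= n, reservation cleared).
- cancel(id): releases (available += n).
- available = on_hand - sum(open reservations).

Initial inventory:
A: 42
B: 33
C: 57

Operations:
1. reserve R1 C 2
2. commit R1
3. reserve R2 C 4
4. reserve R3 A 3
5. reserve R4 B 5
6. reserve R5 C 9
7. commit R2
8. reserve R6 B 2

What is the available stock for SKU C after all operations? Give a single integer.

Answer: 42

Derivation:
Step 1: reserve R1 C 2 -> on_hand[A=42 B=33 C=57] avail[A=42 B=33 C=55] open={R1}
Step 2: commit R1 -> on_hand[A=42 B=33 C=55] avail[A=42 B=33 C=55] open={}
Step 3: reserve R2 C 4 -> on_hand[A=42 B=33 C=55] avail[A=42 B=33 C=51] open={R2}
Step 4: reserve R3 A 3 -> on_hand[A=42 B=33 C=55] avail[A=39 B=33 C=51] open={R2,R3}
Step 5: reserve R4 B 5 -> on_hand[A=42 B=33 C=55] avail[A=39 B=28 C=51] open={R2,R3,R4}
Step 6: reserve R5 C 9 -> on_hand[A=42 B=33 C=55] avail[A=39 B=28 C=42] open={R2,R3,R4,R5}
Step 7: commit R2 -> on_hand[A=42 B=33 C=51] avail[A=39 B=28 C=42] open={R3,R4,R5}
Step 8: reserve R6 B 2 -> on_hand[A=42 B=33 C=51] avail[A=39 B=26 C=42] open={R3,R4,R5,R6}
Final available[C] = 42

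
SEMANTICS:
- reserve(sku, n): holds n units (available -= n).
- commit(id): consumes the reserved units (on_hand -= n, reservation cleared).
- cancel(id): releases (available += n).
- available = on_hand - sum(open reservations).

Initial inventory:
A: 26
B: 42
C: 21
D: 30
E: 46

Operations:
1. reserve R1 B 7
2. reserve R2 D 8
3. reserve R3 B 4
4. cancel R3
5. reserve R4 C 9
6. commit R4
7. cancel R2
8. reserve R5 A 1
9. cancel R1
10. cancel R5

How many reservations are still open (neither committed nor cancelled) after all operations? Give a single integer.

Answer: 0

Derivation:
Step 1: reserve R1 B 7 -> on_hand[A=26 B=42 C=21 D=30 E=46] avail[A=26 B=35 C=21 D=30 E=46] open={R1}
Step 2: reserve R2 D 8 -> on_hand[A=26 B=42 C=21 D=30 E=46] avail[A=26 B=35 C=21 D=22 E=46] open={R1,R2}
Step 3: reserve R3 B 4 -> on_hand[A=26 B=42 C=21 D=30 E=46] avail[A=26 B=31 C=21 D=22 E=46] open={R1,R2,R3}
Step 4: cancel R3 -> on_hand[A=26 B=42 C=21 D=30 E=46] avail[A=26 B=35 C=21 D=22 E=46] open={R1,R2}
Step 5: reserve R4 C 9 -> on_hand[A=26 B=42 C=21 D=30 E=46] avail[A=26 B=35 C=12 D=22 E=46] open={R1,R2,R4}
Step 6: commit R4 -> on_hand[A=26 B=42 C=12 D=30 E=46] avail[A=26 B=35 C=12 D=22 E=46] open={R1,R2}
Step 7: cancel R2 -> on_hand[A=26 B=42 C=12 D=30 E=46] avail[A=26 B=35 C=12 D=30 E=46] open={R1}
Step 8: reserve R5 A 1 -> on_hand[A=26 B=42 C=12 D=30 E=46] avail[A=25 B=35 C=12 D=30 E=46] open={R1,R5}
Step 9: cancel R1 -> on_hand[A=26 B=42 C=12 D=30 E=46] avail[A=25 B=42 C=12 D=30 E=46] open={R5}
Step 10: cancel R5 -> on_hand[A=26 B=42 C=12 D=30 E=46] avail[A=26 B=42 C=12 D=30 E=46] open={}
Open reservations: [] -> 0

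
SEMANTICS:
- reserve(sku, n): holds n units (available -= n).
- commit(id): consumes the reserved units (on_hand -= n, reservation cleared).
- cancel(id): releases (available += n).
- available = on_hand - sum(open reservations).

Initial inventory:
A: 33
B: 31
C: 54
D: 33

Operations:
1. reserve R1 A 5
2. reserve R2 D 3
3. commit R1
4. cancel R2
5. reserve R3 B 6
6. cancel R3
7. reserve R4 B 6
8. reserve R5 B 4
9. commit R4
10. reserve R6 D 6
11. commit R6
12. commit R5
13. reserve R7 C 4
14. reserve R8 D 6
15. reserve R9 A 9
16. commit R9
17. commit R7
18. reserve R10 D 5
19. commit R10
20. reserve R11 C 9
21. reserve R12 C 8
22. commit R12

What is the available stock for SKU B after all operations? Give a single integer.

Answer: 21

Derivation:
Step 1: reserve R1 A 5 -> on_hand[A=33 B=31 C=54 D=33] avail[A=28 B=31 C=54 D=33] open={R1}
Step 2: reserve R2 D 3 -> on_hand[A=33 B=31 C=54 D=33] avail[A=28 B=31 C=54 D=30] open={R1,R2}
Step 3: commit R1 -> on_hand[A=28 B=31 C=54 D=33] avail[A=28 B=31 C=54 D=30] open={R2}
Step 4: cancel R2 -> on_hand[A=28 B=31 C=54 D=33] avail[A=28 B=31 C=54 D=33] open={}
Step 5: reserve R3 B 6 -> on_hand[A=28 B=31 C=54 D=33] avail[A=28 B=25 C=54 D=33] open={R3}
Step 6: cancel R3 -> on_hand[A=28 B=31 C=54 D=33] avail[A=28 B=31 C=54 D=33] open={}
Step 7: reserve R4 B 6 -> on_hand[A=28 B=31 C=54 D=33] avail[A=28 B=25 C=54 D=33] open={R4}
Step 8: reserve R5 B 4 -> on_hand[A=28 B=31 C=54 D=33] avail[A=28 B=21 C=54 D=33] open={R4,R5}
Step 9: commit R4 -> on_hand[A=28 B=25 C=54 D=33] avail[A=28 B=21 C=54 D=33] open={R5}
Step 10: reserve R6 D 6 -> on_hand[A=28 B=25 C=54 D=33] avail[A=28 B=21 C=54 D=27] open={R5,R6}
Step 11: commit R6 -> on_hand[A=28 B=25 C=54 D=27] avail[A=28 B=21 C=54 D=27] open={R5}
Step 12: commit R5 -> on_hand[A=28 B=21 C=54 D=27] avail[A=28 B=21 C=54 D=27] open={}
Step 13: reserve R7 C 4 -> on_hand[A=28 B=21 C=54 D=27] avail[A=28 B=21 C=50 D=27] open={R7}
Step 14: reserve R8 D 6 -> on_hand[A=28 B=21 C=54 D=27] avail[A=28 B=21 C=50 D=21] open={R7,R8}
Step 15: reserve R9 A 9 -> on_hand[A=28 B=21 C=54 D=27] avail[A=19 B=21 C=50 D=21] open={R7,R8,R9}
Step 16: commit R9 -> on_hand[A=19 B=21 C=54 D=27] avail[A=19 B=21 C=50 D=21] open={R7,R8}
Step 17: commit R7 -> on_hand[A=19 B=21 C=50 D=27] avail[A=19 B=21 C=50 D=21] open={R8}
Step 18: reserve R10 D 5 -> on_hand[A=19 B=21 C=50 D=27] avail[A=19 B=21 C=50 D=16] open={R10,R8}
Step 19: commit R10 -> on_hand[A=19 B=21 C=50 D=22] avail[A=19 B=21 C=50 D=16] open={R8}
Step 20: reserve R11 C 9 -> on_hand[A=19 B=21 C=50 D=22] avail[A=19 B=21 C=41 D=16] open={R11,R8}
Step 21: reserve R12 C 8 -> on_hand[A=19 B=21 C=50 D=22] avail[A=19 B=21 C=33 D=16] open={R11,R12,R8}
Step 22: commit R12 -> on_hand[A=19 B=21 C=42 D=22] avail[A=19 B=21 C=33 D=16] open={R11,R8}
Final available[B] = 21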